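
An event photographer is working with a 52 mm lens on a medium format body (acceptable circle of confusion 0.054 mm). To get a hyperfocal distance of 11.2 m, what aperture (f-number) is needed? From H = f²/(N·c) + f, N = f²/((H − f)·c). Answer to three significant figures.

Rearrange H = f²/(N·c) + f for N: N = f² / ((H − f)·c).
N = 52² / ((11200 − 52) × 0.054) = 2704 / 602.0 ≈ 4.49.

f/4.49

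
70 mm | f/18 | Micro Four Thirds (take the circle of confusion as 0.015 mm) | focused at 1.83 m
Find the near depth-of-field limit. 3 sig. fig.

1.67 m

Hyperfocal distance H = f²/(N·c) + f = 70²/(18 × 0.015) + 70 = 4900/0.27 + 70 ≈ 18218.1 mm ≈ 18.22 m.
Near limit Dn = s·(H − f)/(H + s − 2f) = 1830 × (18218.1 − 70) / (18218.1 + 1830 − 2 × 70) = 1830 × 18148.1 / 19908.1 ≈ 1668.2 mm ≈ 1.67 m.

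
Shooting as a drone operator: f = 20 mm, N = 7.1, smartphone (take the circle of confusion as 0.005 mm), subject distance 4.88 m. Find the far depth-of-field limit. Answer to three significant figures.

Hyperfocal distance H = f²/(N·c) + f = 20²/(7.1 × 0.005) + 20 = 400/0.0355 + 20 ≈ 11287.6 mm ≈ 11.29 m.
Far limit Df = s·(H − f)/(H − s) = 4880 × (11287.6 − 20) / (11287.6 − 4880) = 4880 × 11267.6 / 6407.6 ≈ 8581.4 mm ≈ 8.58 m.

8.58 m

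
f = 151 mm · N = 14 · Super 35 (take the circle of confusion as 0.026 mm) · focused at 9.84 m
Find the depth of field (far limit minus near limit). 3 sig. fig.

3.12 m

Hyperfocal distance H = f²/(N·c) + f = 151²/(14 × 0.026) + 151 = 22801/0.364 + 151 ≈ 62791.1 mm ≈ 62.79 m.
Near limit Dn = s·(H − f)/(H + s − 2f) = 9840 × (62791.1 − 151) / (62791.1 + 9840 − 2 × 151) = 9840 × 62640.1 / 72329.1 ≈ 8521.9 mm.
Far limit Df = s·(H − f)/(H − s) = 9840 × (62791.1 − 151) / (62791.1 − 9840) = 9840 × 62640.1 / 52951.1 ≈ 11640.5 mm.
Depth of field = Df − Dn = 11640.5 − 8521.9 ≈ 3118.6 mm ≈ 3.12 m.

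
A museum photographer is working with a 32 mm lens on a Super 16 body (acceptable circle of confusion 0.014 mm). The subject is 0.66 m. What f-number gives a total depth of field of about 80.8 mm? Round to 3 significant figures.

f/7.10

Write h = H − f = f²/(N·c). The thin-lens limits are Dn = s·h/(h + (s−f)) and Df = s·h/(h − (s−f)), so DoF = Df − Dn = 2·s·(s−f)·h / (h² − (s−f)²).
That is a quadratic in h: DoF·h² − 2·s·(s−f)·h − DoF·(s−f)² = 0 ⇒ h = (s−f)·(s + √(s² + DoF²)) / DoF = 628 × (660 + √(660² + 80.8²)) / 80.8 = 628 × (660 + 664.928) / 80.8 ≈ 10298 mm.
Then N = f²/(c·h) = 32² / (0.014 × 10298) = 1024 / 144.17 ≈ 7.10.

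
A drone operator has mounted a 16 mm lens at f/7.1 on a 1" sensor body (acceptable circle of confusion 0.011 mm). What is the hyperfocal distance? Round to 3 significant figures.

Hyperfocal distance H = f²/(N·c) + f = 16²/(7.1 × 0.011) + 16 = 256/0.0781 + 16 ≈ 3293.8 mm ≈ 3.29 m.

3.29 m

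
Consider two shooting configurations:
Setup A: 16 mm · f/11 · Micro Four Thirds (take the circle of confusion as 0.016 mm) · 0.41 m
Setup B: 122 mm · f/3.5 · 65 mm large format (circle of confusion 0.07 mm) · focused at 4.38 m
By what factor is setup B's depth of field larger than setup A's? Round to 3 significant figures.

Setup A: H = 16²/(11×0.016) + 16 ≈ 1470.5 mm; DoF = Df − Dn = 562.32 − 322.61 ≈ 239.71 mm.
Setup B: H = 122²/(3.5×0.07) + 122 ≈ 60873.0 mm; DoF = Df − Dn = 4710.13 − 4093.12 ≈ 617.01 mm.
Ratio = 617.01 / 239.71 ≈ 2.57.

2.57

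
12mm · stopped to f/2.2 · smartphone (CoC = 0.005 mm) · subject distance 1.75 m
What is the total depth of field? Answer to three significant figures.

473 mm

Hyperfocal distance H = f²/(N·c) + f = 12²/(2.2 × 0.005) + 12 = 144/0.011 + 12 ≈ 13102.9 mm ≈ 13.10 m.
Near limit Dn = s·(H − f)/(H + s − 2f) = 1750 × (13102.9 − 12) / (13102.9 + 1750 − 2 × 12) = 1750 × 13090.9 / 14828.9 ≈ 1544.89 mm.
Far limit Df = s·(H − f)/(H − s) = 1750 × (13102.9 − 12) / (13102.9 − 1750) = 1750 × 13090.9 / 11352.9 ≈ 2017.90 mm.
Depth of field = Df − Dn = 2017.90 − 1544.89 ≈ 473.01 mm.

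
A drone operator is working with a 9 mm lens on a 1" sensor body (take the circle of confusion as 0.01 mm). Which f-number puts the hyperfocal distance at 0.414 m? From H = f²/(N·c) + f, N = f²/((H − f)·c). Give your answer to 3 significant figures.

Rearrange H = f²/(N·c) + f for N: N = f² / ((H − f)·c).
N = 9² / ((414 − 9) × 0.01) = 81 / 4.050 ≈ 20.

f/20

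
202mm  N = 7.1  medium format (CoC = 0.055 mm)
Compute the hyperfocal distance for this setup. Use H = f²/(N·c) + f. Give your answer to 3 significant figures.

105 m

Hyperfocal distance H = f²/(N·c) + f = 202²/(7.1 × 0.055) + 202 = 40804/0.3905 + 202 ≈ 104693.7 mm ≈ 105 m.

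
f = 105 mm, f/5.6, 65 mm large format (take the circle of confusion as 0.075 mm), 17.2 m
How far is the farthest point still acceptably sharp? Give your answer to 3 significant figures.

Hyperfocal distance H = f²/(N·c) + f = 105²/(5.6 × 0.075) + 105 = 11025/0.42 + 105 ≈ 26355.0 mm ≈ 26.36 m.
Far limit Df = s·(H − f)/(H − s) = 17200 × (26355.0 − 105) / (26355.0 − 17200) = 17200 × 26250.0 / 9155.0 ≈ 49317 mm ≈ 49.3 m.

49.3 m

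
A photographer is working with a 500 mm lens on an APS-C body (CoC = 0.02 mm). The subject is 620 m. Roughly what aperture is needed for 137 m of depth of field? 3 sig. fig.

Write h = H − f = f²/(N·c). The thin-lens limits are Dn = s·h/(h + (s−f)) and Df = s·h/(h − (s−f)), so DoF = Df − Dn = 2·s·(s−f)·h / (h² − (s−f)²).
That is a quadratic in h: DoF·h² − 2·s·(s−f)·h − DoF·(s−f)² = 0 ⇒ h = (s−f)·(s + √(s² + DoF²)) / DoF = 619500 × (620000 + √(620000² + 137000²)) / 137000 = 619500 × (620000 + 634956) / 137000 ≈ 5674782 mm.
Then N = f²/(c·h) = 500² / (0.02 × 5674782) = 250000 / 113496 ≈ 2.20.

f/2.20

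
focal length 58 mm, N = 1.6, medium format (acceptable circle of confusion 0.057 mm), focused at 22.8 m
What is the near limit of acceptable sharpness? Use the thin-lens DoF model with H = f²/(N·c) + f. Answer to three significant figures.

Hyperfocal distance H = f²/(N·c) + f = 58²/(1.6 × 0.057) + 58 = 3364/0.0912 + 58 ≈ 36944.0 mm ≈ 36.94 m.
Near limit Dn = s·(H − f)/(H + s − 2f) = 22800 × (36944.0 − 58) / (36944.0 + 22800 − 2 × 58) = 22800 × 36886.0 / 59628.0 ≈ 14104 mm ≈ 14.1 m.

14.1 m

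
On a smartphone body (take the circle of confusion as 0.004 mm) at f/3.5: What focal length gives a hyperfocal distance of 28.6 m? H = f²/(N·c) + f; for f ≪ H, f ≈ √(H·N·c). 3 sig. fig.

20.0 mm

From H = f²/(N·c) + f, with f ≪ H: f ≈ √(H·N·c) = √(28600 × 3.5 × 0.004) = √400.40 ≈ 20.01 mm.
The +f correction barely moves this — solving exactly, f² + N·c·f − N·c·H = 0 ⇒ f = (−N·c + √((N·c)² + 4·N·c·H))/2 = (−0.014 + √1601.6)/2 ≈ 20.003 mm, so f ≈ 20.0 mm.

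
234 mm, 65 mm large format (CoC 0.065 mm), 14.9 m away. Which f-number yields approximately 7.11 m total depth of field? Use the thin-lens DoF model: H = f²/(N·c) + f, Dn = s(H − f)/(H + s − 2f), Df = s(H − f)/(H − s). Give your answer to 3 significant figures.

Write h = H − f = f²/(N·c). The thin-lens limits are Dn = s·h/(h + (s−f)) and Df = s·h/(h − (s−f)), so DoF = Df − Dn = 2·s·(s−f)·h / (h² − (s−f)²).
That is a quadratic in h: DoF·h² − 2·s·(s−f)·h − DoF·(s−f)² = 0 ⇒ h = (s−f)·(s + √(s² + DoF²)) / DoF = 14666 × (14900 + √(14900² + 7110²)) / 7110 = 14666 × (14900 + 16509.5) / 7110 ≈ 64789 mm.
Then N = f²/(c·h) = 234² / (0.065 × 64789) = 54756 / 4211.3 ≈ 13.

f/13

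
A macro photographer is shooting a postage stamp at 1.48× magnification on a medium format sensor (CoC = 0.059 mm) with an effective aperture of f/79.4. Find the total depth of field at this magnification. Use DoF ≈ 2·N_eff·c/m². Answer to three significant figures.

4.28 mm

At magnification m, DoF ≈ 2·N_eff·c/m² = 2 × 79.4 × 0.059 / 1.48² = 9.369 / 2.19 ≈ 4.28 mm.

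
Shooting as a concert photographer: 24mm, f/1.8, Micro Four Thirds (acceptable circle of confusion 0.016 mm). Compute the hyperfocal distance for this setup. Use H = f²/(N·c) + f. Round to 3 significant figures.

20.0 m

Hyperfocal distance H = f²/(N·c) + f = 24²/(1.8 × 0.016) + 24 = 576/0.0288 + 24 ≈ 20024.0 mm ≈ 20.0 m.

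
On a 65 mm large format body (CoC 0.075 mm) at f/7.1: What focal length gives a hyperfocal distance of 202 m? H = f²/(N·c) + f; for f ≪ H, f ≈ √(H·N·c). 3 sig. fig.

328 mm

From H = f²/(N·c) + f, with f ≪ H: f ≈ √(H·N·c) = √(202000 × 7.1 × 0.075) = √107565 ≈ 328.0 mm.
The +f correction barely moves this — solving exactly, f² + N·c·f − N·c·H = 0 ⇒ f = (−N·c + √((N·c)² + 4·N·c·H))/2 = (−0.5325 + √430260)/2 ≈ 327.70 mm, so f ≈ 328 mm.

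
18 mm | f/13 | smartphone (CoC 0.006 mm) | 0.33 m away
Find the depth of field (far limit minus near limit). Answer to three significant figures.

Hyperfocal distance H = f²/(N·c) + f = 18²/(13 × 0.006) + 18 = 324/0.078 + 18 ≈ 4171.8 mm ≈ 4.172 m.
Near limit Dn = s·(H − f)/(H + s − 2f) = 330 × (4171.8 − 18) / (4171.8 + 330 − 2 × 18) = 330 × 4153.8 / 4465.8 ≈ 306.945 mm.
Far limit Df = s·(H − f)/(H − s) = 330 × (4171.8 − 18) / (4171.8 − 330) = 330 × 4153.8 / 3841.8 ≈ 356.800 mm.
Depth of field = Df − Dn = 356.800 − 306.945 ≈ 49.855 mm.

49.9 mm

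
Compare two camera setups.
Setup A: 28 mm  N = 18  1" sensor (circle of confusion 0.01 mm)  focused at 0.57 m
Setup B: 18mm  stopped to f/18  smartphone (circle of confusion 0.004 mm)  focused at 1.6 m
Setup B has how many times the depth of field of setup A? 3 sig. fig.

8.91

Setup A: H = 28²/(18×0.01) + 28 ≈ 4383.6 mm; DoF = Df − Dn = 651.01 − 506.92 ≈ 144.09 mm.
Setup B: H = 18²/(18×0.004) + 18 ≈ 4518.0 mm; DoF = Df − Dn = 2467.4 − 1183.8 ≈ 1283.6 mm.
Ratio = 1283.6 / 144.09 ≈ 8.91.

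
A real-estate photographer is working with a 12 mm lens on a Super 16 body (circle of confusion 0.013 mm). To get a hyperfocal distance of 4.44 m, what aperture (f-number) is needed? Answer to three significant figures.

Rearrange H = f²/(N·c) + f for N: N = f² / ((H − f)·c).
N = 12² / ((4440 − 12) × 0.013) = 144 / 57.56 ≈ 2.50.

f/2.50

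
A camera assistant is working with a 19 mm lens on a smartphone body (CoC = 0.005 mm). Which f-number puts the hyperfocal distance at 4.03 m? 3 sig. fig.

f/18

Rearrange H = f²/(N·c) + f for N: N = f² / ((H − f)·c).
N = 19² / ((4030 − 19) × 0.005) = 361 / 20.06 ≈ 18.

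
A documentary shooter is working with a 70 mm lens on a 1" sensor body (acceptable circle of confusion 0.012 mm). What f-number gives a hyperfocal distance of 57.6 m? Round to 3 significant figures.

f/7.10

Rearrange H = f²/(N·c) + f for N: N = f² / ((H − f)·c).
N = 70² / ((57600 − 70) × 0.012) = 4900 / 690.4 ≈ 7.10.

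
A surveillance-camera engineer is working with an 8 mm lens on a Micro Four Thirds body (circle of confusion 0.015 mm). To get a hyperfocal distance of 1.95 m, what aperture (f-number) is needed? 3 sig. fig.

Rearrange H = f²/(N·c) + f for N: N = f² / ((H − f)·c).
N = 8² / ((1950 − 8) × 0.015) = 64 / 29.13 ≈ 2.20.

f/2.20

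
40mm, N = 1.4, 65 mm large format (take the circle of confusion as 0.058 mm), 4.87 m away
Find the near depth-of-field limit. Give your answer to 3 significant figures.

3.91 m

Hyperfocal distance H = f²/(N·c) + f = 40²/(1.4 × 0.058) + 40 = 1600/0.0812 + 40 ≈ 19744.4 mm ≈ 19.74 m.
Near limit Dn = s·(H − f)/(H + s − 2f) = 4870 × (19744.4 − 40) / (19744.4 + 4870 − 2 × 40) = 4870 × 19704.4 / 24534.4 ≈ 3911.3 mm ≈ 3.91 m.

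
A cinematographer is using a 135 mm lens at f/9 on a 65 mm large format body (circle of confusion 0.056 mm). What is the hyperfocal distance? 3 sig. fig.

36.3 m

Hyperfocal distance H = f²/(N·c) + f = 135²/(9 × 0.056) + 135 = 18225/0.504 + 135 ≈ 36295.7 mm ≈ 36.3 m.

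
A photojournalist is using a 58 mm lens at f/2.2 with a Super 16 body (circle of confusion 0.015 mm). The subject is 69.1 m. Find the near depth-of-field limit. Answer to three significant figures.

41.2 m

Hyperfocal distance H = f²/(N·c) + f = 58²/(2.2 × 0.015) + 58 = 3364/0.033 + 58 ≈ 101997.4 mm ≈ 102.0 m.
Near limit Dn = s·(H − f)/(H + s − 2f) = 69100 × (101997.4 − 58) / (101997.4 + 69100 − 2 × 58) = 69100 × 101939.4 / 170981.4 ≈ 41198 mm ≈ 41.2 m.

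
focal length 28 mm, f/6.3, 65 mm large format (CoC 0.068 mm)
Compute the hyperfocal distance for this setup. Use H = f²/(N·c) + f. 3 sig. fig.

Hyperfocal distance H = f²/(N·c) + f = 28²/(6.3 × 0.068) + 28 = 784/0.4284 + 28 ≈ 1858.1 mm ≈ 1.86 m.

1.86 m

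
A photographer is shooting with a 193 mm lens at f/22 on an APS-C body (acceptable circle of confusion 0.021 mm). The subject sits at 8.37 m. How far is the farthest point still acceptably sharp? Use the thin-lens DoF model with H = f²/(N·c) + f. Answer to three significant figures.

Hyperfocal distance H = f²/(N·c) + f = 193²/(22 × 0.021) + 193 = 37249/0.462 + 193 ≈ 80818.5 mm ≈ 80.82 m.
Far limit Df = s·(H − f)/(H − s) = 8370 × (80818.5 − 193) / (80818.5 − 8370) = 8370 × 80625.5 / 72448.5 ≈ 9314.7 mm ≈ 9.31 m.

9.31 m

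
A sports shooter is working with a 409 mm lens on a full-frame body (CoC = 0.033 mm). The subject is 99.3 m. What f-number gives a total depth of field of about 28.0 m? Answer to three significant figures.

Write h = H − f = f²/(N·c). The thin-lens limits are Dn = s·h/(h + (s−f)) and Df = s·h/(h − (s−f)), so DoF = Df − Dn = 2·s·(s−f)·h / (h² − (s−f)²).
That is a quadratic in h: DoF·h² − 2·s·(s−f)·h − DoF·(s−f)² = 0 ⇒ h = (s−f)·(s + √(s² + DoF²)) / DoF = 98891 × (99300 + √(99300² + 28000²)) / 28000 = 98891 × (99300 + 103172) / 28000 ≈ 715095 mm.
Then N = f²/(c·h) = 409² / (0.033 × 715095) = 167281 / 23598 ≈ 7.09.

f/7.09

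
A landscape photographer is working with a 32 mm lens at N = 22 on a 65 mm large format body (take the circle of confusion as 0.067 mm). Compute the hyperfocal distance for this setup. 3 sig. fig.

0.727 m

Hyperfocal distance H = f²/(N·c) + f = 32²/(22 × 0.067) + 32 = 1024/1.474 + 32 ≈ 726.7 mm ≈ 0.727 m.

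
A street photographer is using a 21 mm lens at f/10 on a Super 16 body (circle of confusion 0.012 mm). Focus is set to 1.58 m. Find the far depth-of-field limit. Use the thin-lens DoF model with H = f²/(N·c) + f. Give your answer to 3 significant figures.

Hyperfocal distance H = f²/(N·c) + f = 21²/(10 × 0.012) + 21 = 441/0.12 + 21 ≈ 3696.0 mm ≈ 3.696 m.
Far limit Df = s·(H − f)/(H − s) = 1580 × (3696.0 − 21) / (3696.0 − 1580) = 1580 × 3675.0 / 2116.0 ≈ 2744.1 mm ≈ 2.74 m.

2.74 m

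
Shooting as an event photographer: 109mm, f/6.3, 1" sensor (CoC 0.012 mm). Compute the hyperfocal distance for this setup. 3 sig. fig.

Hyperfocal distance H = f²/(N·c) + f = 109²/(6.3 × 0.012) + 109 = 11881/0.0756 + 109 ≈ 157265.1 mm ≈ 157 m.

157 m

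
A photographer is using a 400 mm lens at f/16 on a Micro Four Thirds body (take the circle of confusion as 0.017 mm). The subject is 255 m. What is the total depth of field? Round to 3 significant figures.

272 m

Hyperfocal distance H = f²/(N·c) + f = 400²/(16 × 0.017) + 400 = 160000/0.272 + 400 ≈ 588635.3 mm ≈ 588.6 m.
Near limit Dn = s·(H − f)/(H + s − 2f) = 255000 × (588635.3 − 400) / (588635.3 + 255000 − 2 × 400) = 255000 × 588235.3 / 842835.3 ≈ 177971 mm.
Far limit Df = s·(H − f)/(H − s) = 255000 × (588635.3 − 400) / (588635.3 − 255000) = 255000 × 588235.3 / 333635.3 ≈ 449593 mm.
Depth of field = Df − Dn = 449593 − 177971 ≈ 271622 mm ≈ 272 m.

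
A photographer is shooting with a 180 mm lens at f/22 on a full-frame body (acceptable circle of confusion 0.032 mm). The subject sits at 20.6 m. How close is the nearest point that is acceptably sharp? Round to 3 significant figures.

14.3 m

Hyperfocal distance H = f²/(N·c) + f = 180²/(22 × 0.032) + 180 = 32400/0.704 + 180 ≈ 46202.7 mm ≈ 46.20 m.
Near limit Dn = s·(H − f)/(H + s − 2f) = 20600 × (46202.7 − 180) / (46202.7 + 20600 − 2 × 180) = 20600 × 46022.7 / 66442.7 ≈ 14269 mm ≈ 14.3 m.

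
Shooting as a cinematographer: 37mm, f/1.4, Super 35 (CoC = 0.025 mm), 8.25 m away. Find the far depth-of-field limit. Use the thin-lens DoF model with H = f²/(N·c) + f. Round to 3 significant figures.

10.4 m

Hyperfocal distance H = f²/(N·c) + f = 37²/(1.4 × 0.025) + 37 = 1369/0.035 + 37 ≈ 39151.3 mm ≈ 39.15 m.
Far limit Df = s·(H − f)/(H − s) = 8250 × (39151.3 − 37) / (39151.3 − 8250) = 8250 × 39114.3 / 30901.3 ≈ 10443 mm ≈ 10.4 m.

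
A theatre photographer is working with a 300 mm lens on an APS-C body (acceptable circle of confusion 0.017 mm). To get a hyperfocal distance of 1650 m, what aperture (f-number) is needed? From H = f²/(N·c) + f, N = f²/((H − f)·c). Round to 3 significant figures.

f/3.21

Rearrange H = f²/(N·c) + f for N: N = f² / ((H − f)·c).
N = 300² / ((1650000 − 300) × 0.017) = 90000 / 28045 ≈ 3.21.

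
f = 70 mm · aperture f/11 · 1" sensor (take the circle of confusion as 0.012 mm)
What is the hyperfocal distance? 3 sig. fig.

Hyperfocal distance H = f²/(N·c) + f = 70²/(11 × 0.012) + 70 = 4900/0.132 + 70 ≈ 37191.2 mm ≈ 37.2 m.

37.2 m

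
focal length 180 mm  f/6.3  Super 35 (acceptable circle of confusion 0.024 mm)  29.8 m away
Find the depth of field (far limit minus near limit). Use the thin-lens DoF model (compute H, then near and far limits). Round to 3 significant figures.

Hyperfocal distance H = f²/(N·c) + f = 180²/(6.3 × 0.024) + 180 = 32400/0.1512 + 180 ≈ 214465.7 mm ≈ 214.5 m.
Near limit Dn = s·(H − f)/(H + s − 2f) = 29800 × (214465.7 − 180) / (214465.7 + 29800 − 2 × 180) = 29800 × 214285.7 / 243905.7 ≈ 26181.1 mm.
Far limit Df = s·(H − f)/(H − s) = 29800 × (214465.7 − 180) / (214465.7 − 29800) = 29800 × 214285.7 / 184665.7 ≈ 34579.9 mm.
Depth of field = Df − Dn = 34579.9 − 26181.1 ≈ 8398.8 mm ≈ 8.40 m.

8.40 m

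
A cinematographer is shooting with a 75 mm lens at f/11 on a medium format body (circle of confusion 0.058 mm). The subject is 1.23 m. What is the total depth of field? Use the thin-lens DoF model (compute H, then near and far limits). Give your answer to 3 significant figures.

328 mm

Hyperfocal distance H = f²/(N·c) + f = 75²/(11 × 0.058) + 75 = 5625/0.638 + 75 ≈ 8891.6 mm ≈ 8.892 m.
Near limit Dn = s·(H − f)/(H + s − 2f) = 1230 × (8891.6 − 75) / (8891.6 + 1230 − 2 × 75) = 1230 × 8816.6 / 9971.6 ≈ 1087.53 mm.
Far limit Df = s·(H − f)/(H − s) = 1230 × (8891.6 − 75) / (8891.6 − 1230) = 1230 × 8816.6 / 7661.6 ≈ 1415.42 mm.
Depth of field = Df − Dn = 1415.42 − 1087.53 ≈ 327.89 mm.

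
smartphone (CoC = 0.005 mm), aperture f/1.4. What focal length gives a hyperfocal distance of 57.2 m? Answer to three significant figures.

20.0 mm

From H = f²/(N·c) + f, with f ≪ H: f ≈ √(H·N·c) = √(57200 × 1.4 × 0.005) = √400.40 ≈ 20.01 mm.
The +f correction barely moves this — solving exactly, f² + N·c·f − N·c·H = 0 ⇒ f = (−N·c + √((N·c)² + 4·N·c·H))/2 = (−0.007 + √1601.6)/2 ≈ 20.006 mm, so f ≈ 20.0 mm.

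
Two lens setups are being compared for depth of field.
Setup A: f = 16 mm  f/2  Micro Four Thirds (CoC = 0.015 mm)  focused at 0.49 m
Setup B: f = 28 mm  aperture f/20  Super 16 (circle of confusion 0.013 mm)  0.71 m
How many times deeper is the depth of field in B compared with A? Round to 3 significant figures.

Setup A: H = 16²/(2×0.015) + 16 ≈ 8549.3 mm; DoF = Df − Dn = 518.819 − 464.214 ≈ 54.605 mm.
Setup B: H = 28²/(20×0.013) + 28 ≈ 3043.4 mm; DoF = Df − Dn = 917.52 − 579.04 ≈ 338.48 mm.
Ratio = 338.48 / 54.605 ≈ 6.20.

6.20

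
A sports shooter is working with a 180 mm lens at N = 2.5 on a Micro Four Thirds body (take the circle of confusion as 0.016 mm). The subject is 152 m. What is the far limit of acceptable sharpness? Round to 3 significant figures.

187 m

Hyperfocal distance H = f²/(N·c) + f = 180²/(2.5 × 0.016) + 180 = 32400/0.04 + 180 ≈ 810180.0 mm ≈ 810.2 m.
Far limit Df = s·(H − f)/(H − s) = 152000 × (810180.0 − 180) / (810180.0 − 152000) = 152000 × 810000.0 / 658180.0 ≈ 187061 mm ≈ 187 m.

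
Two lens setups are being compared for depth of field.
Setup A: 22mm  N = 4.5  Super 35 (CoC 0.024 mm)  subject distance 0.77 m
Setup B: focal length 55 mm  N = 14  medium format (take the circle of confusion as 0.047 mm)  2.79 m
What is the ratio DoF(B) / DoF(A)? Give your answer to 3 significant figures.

19.4

Setup A: H = 22²/(4.5×0.024) + 22 ≈ 4503.5 mm; DoF = Df − Dn = 924.27 − 659.86 ≈ 264.41 mm.
Setup B: H = 55²/(14×0.047) + 55 ≈ 4652.3 mm; DoF = Df − Dn = 6887.5 − 1749.3 ≈ 5138.2 mm.
Ratio = 5138.2 / 264.41 ≈ 19.4.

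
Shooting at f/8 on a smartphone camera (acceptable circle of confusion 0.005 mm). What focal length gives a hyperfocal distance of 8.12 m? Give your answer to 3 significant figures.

18.0 mm

From H = f²/(N·c) + f, with f ≪ H: f ≈ √(H·N·c) = √(8120 × 8 × 0.005) = √324.80 ≈ 18.02 mm.
The +f correction barely moves this — solving exactly, f² + N·c·f − N·c·H = 0 ⇒ f = (−N·c + √((N·c)² + 4·N·c·H))/2 = (−0.04 + √1299.2)/2 ≈ 18.002 mm, so f ≈ 18.0 mm.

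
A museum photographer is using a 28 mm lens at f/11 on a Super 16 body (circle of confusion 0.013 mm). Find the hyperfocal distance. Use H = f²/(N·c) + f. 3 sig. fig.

5.51 m

Hyperfocal distance H = f²/(N·c) + f = 28²/(11 × 0.013) + 28 = 784/0.143 + 28 ≈ 5510.5 mm ≈ 5.51 m.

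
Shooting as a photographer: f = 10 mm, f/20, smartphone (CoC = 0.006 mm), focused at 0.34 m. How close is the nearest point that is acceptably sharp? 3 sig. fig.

244 mm

Hyperfocal distance H = f²/(N·c) + f = 10²/(20 × 0.006) + 10 = 100/0.12 + 10 ≈ 843.3 mm ≈ 0.843 m.
Near limit Dn = s·(H − f)/(H + s − 2f) = 340 × (843.3 − 10) / (843.3 + 340 − 2 × 10) = 340 × 833.3 / 1163.3 ≈ 243.55 mm.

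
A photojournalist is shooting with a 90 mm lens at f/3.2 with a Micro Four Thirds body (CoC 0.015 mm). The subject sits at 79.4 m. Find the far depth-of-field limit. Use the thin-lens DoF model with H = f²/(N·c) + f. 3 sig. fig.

Hyperfocal distance H = f²/(N·c) + f = 90²/(3.2 × 0.015) + 90 = 8100/0.048 + 90 ≈ 168840.0 mm ≈ 168.8 m.
Far limit Df = s·(H − f)/(H − s) = 79400 × (168840.0 − 90) / (168840.0 − 79400) = 79400 × 168750.0 / 89440.0 ≈ 149807 mm ≈ 150 m.

150 m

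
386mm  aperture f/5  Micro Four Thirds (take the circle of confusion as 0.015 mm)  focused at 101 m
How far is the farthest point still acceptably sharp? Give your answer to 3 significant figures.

106 m

Hyperfocal distance H = f²/(N·c) + f = 386²/(5 × 0.015) + 386 = 148996/0.075 + 386 ≈ 1986999.3 mm ≈ 1987 m.
Far limit Df = s·(H − f)/(H − s) = 101000 × (1986999.3 − 386) / (1986999.3 − 101000) = 101000 × 1986613.3 / 1885999.3 ≈ 106388 mm ≈ 106 m.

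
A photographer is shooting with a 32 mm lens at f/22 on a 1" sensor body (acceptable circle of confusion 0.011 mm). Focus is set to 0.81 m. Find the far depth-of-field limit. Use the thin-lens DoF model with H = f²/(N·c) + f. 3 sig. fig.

0.992 m

Hyperfocal distance H = f²/(N·c) + f = 32²/(22 × 0.011) + 32 = 1024/0.242 + 32 ≈ 4263.4 mm ≈ 4.263 m.
Far limit Df = s·(H − f)/(H − s) = 810 × (4263.4 − 32) / (4263.4 − 810) = 810 × 4231.4 / 3453.4 ≈ 992.48 mm ≈ 0.992 m.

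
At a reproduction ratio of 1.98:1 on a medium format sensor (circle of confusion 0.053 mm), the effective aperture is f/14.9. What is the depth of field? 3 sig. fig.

0.403 mm

At magnification m, DoF ≈ 2·N_eff·c/m² = 2 × 14.9 × 0.053 / 1.98² = 1.579 / 3.92 ≈ 0.403 mm.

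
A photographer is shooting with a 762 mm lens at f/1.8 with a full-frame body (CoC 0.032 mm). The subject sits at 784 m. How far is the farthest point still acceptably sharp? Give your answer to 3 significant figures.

850 m

Hyperfocal distance H = f²/(N·c) + f = 762²/(1.8 × 0.032) + 762 = 580644/0.0576 + 762 ≈ 10081387.0 mm ≈ 10081 m.
Far limit Df = s·(H − f)/(H − s) = 784000 × (10081387.0 − 762) / (10081387.0 − 784000) = 784000 × 10080625.0 / 9297387.0 ≈ 850046 mm ≈ 850 m.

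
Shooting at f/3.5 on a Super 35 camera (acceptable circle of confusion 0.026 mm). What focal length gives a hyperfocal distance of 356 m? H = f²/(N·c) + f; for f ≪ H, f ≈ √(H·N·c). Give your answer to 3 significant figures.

From H = f²/(N·c) + f, with f ≪ H: f ≈ √(H·N·c) = √(356000 × 3.5 × 0.026) = √32396 ≈ 180.0 mm.
The +f correction barely moves this — solving exactly, f² + N·c·f − N·c·H = 0 ⇒ f = (−N·c + √((N·c)² + 4·N·c·H))/2 = (−0.091 + √129584)/2 ≈ 179.94 mm, so f ≈ 180 mm.

180 mm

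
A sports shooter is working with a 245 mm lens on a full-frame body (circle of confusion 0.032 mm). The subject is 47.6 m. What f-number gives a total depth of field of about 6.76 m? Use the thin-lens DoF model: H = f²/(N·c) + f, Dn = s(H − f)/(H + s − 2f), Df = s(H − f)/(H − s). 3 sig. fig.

Write h = H − f = f²/(N·c). The thin-lens limits are Dn = s·h/(h + (s−f)) and Df = s·h/(h − (s−f)), so DoF = Df − Dn = 2·s·(s−f)·h / (h² − (s−f)²).
That is a quadratic in h: DoF·h² − 2·s·(s−f)·h − DoF·(s−f)² = 0 ⇒ h = (s−f)·(s + √(s² + DoF²)) / DoF = 47355 × (47600 + √(47600² + 6760²)) / 6760 = 47355 × (47600 + 48077.6) / 6760 ≈ 670239 mm.
Then N = f²/(c·h) = 245² / (0.032 × 670239) = 60025 / 21448 ≈ 2.80.

f/2.80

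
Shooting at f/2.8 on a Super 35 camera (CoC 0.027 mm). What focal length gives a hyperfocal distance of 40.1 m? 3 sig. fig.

55.0 mm

From H = f²/(N·c) + f, with f ≪ H: f ≈ √(H·N·c) = √(40100 × 2.8 × 0.027) = √3031.6 ≈ 55.06 mm.
Exact: f² + N·c·f − N·c·H = 0 ⇒ f = (−N·c + √((N·c)² + 4·N·c·H))/2 = (−0.0756 + √12126)/2 ≈ 55.022 mm ≈ 55.0 mm.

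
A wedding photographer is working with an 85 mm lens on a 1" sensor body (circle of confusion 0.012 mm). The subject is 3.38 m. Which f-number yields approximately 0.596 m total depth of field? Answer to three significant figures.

f/16

Write h = H − f = f²/(N·c). The thin-lens limits are Dn = s·h/(h + (s−f)) and Df = s·h/(h − (s−f)), so DoF = Df − Dn = 2·s·(s−f)·h / (h² − (s−f)²).
That is a quadratic in h: DoF·h² − 2·s·(s−f)·h − DoF·(s−f)² = 0 ⇒ h = (s−f)·(s + √(s² + DoF²)) / DoF = 3295 × (3380 + √(3380² + 596²)) / 596 = 3295 × (3380 + 3432.14) / 596 ≈ 37661 mm.
Then N = f²/(c·h) = 85² / (0.012 × 37661) = 7225 / 451.93 ≈ 16.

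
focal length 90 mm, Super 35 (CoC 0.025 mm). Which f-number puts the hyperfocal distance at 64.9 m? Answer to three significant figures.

Rearrange H = f²/(N·c) + f for N: N = f² / ((H − f)·c).
N = 90² / ((64900 − 90) × 0.025) = 8100 / 1620 ≈ 5.

f/5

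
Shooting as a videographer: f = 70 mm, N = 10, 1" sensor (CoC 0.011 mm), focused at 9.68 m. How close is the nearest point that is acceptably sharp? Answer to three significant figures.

7.96 m

Hyperfocal distance H = f²/(N·c) + f = 70²/(10 × 0.011) + 70 = 4900/0.11 + 70 ≈ 44615.5 mm ≈ 44.62 m.
Near limit Dn = s·(H − f)/(H + s − 2f) = 9680 × (44615.5 − 70) / (44615.5 + 9680 − 2 × 70) = 9680 × 44545.5 / 54155.5 ≈ 7962.3 mm ≈ 7.96 m.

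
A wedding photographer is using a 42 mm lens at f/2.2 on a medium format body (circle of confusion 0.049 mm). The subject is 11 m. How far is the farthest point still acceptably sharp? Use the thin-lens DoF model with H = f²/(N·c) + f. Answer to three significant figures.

33.3 m

Hyperfocal distance H = f²/(N·c) + f = 42²/(2.2 × 0.049) + 42 = 1764/0.1078 + 42 ≈ 16405.6 mm ≈ 16.41 m.
Far limit Df = s·(H − f)/(H − s) = 11000 × (16405.6 − 42) / (16405.6 − 11000) = 11000 × 16363.6 / 5405.6 ≈ 33299 mm ≈ 33.3 m.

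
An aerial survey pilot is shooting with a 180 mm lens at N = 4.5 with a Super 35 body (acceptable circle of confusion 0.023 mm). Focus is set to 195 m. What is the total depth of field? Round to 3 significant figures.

396 m

Hyperfocal distance H = f²/(N·c) + f = 180²/(4.5 × 0.023) + 180 = 32400/0.1035 + 180 ≈ 313223.5 mm ≈ 313.2 m.
Near limit Dn = s·(H − f)/(H + s − 2f) = 195000 × (313223.5 − 180) / (313223.5 + 195000 − 2 × 180) = 195000 × 313043.5 / 507863.5 ≈ 120197 mm.
Far limit Df = s·(H − f)/(H − s) = 195000 × (313223.5 − 180) / (313223.5 − 195000) = 195000 × 313043.5 / 118223.5 ≈ 516340 mm.
Depth of field = Df − Dn = 516340 − 120197 ≈ 396143 mm ≈ 396 m.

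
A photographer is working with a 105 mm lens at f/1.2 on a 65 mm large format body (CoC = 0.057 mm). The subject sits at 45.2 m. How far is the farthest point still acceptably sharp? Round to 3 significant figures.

62.8 m

Hyperfocal distance H = f²/(N·c) + f = 105²/(1.2 × 0.057) + 105 = 11025/0.0684 + 105 ≈ 161289.2 mm ≈ 161.3 m.
Far limit Df = s·(H − f)/(H − s) = 45200 × (161289.2 − 105) / (161289.2 − 45200) = 45200 × 161184.2 / 116089.2 ≈ 62758 mm ≈ 62.8 m.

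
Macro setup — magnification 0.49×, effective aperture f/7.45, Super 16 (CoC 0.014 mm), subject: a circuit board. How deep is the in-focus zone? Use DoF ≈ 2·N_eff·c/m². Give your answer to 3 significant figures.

At magnification m, DoF ≈ 2·N_eff·c/m² = 2 × 7.45 × 0.014 / 0.49² = 0.2086 / 0.2401 ≈ 0.869 mm.

0.869 mm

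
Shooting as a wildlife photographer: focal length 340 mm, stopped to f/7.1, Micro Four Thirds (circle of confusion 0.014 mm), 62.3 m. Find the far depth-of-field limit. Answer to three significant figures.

65.8 m

Hyperfocal distance H = f²/(N·c) + f = 340²/(7.1 × 0.014) + 340 = 115600/0.0994 + 340 ≈ 1163317.9 mm ≈ 1163 m.
Far limit Df = s·(H − f)/(H − s) = 62300 × (1163317.9 − 340) / (1163317.9 − 62300) = 62300 × 1162977.9 / 1101017.9 ≈ 65806 mm ≈ 65.8 m.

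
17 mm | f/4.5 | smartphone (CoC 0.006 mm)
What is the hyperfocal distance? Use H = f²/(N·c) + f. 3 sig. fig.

10.7 m

Hyperfocal distance H = f²/(N·c) + f = 17²/(4.5 × 0.006) + 17 = 289/0.027 + 17 ≈ 10720.7 mm ≈ 10.7 m.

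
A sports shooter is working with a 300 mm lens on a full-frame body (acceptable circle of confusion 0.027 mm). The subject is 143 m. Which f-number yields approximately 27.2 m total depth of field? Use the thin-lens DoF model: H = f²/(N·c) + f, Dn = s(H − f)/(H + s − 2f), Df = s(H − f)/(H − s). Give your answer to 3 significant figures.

f/2.20

Write h = H − f = f²/(N·c). The thin-lens limits are Dn = s·h/(h + (s−f)) and Df = s·h/(h − (s−f)), so DoF = Df − Dn = 2·s·(s−f)·h / (h² − (s−f)²).
That is a quadratic in h: DoF·h² − 2·s·(s−f)·h − DoF·(s−f)² = 0 ⇒ h = (s−f)·(s + √(s² + DoF²)) / DoF = 142700 × (143000 + √(143000² + 27200²)) / 27200 = 142700 × (143000 + 145564) / 27200 ≈ 1513899 mm.
Then N = f²/(c·h) = 300² / (0.027 × 1513899) = 90000 / 40875 ≈ 2.20.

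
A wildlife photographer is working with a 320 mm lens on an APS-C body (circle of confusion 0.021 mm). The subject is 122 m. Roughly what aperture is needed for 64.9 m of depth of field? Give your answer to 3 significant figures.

Write h = H − f = f²/(N·c). The thin-lens limits are Dn = s·h/(h + (s−f)) and Df = s·h/(h − (s−f)), so DoF = Df − Dn = 2·s·(s−f)·h / (h² − (s−f)²).
That is a quadratic in h: DoF·h² − 2·s·(s−f)·h − DoF·(s−f)² = 0 ⇒ h = (s−f)·(s + √(s² + DoF²)) / DoF = 121680 × (122000 + √(122000² + 64900²)) / 64900 = 121680 × (122000 + 138188) / 64900 ≈ 487823 mm.
Then N = f²/(c·h) = 320² / (0.021 × 487823) = 102400 / 10244 ≈ 10.

f/10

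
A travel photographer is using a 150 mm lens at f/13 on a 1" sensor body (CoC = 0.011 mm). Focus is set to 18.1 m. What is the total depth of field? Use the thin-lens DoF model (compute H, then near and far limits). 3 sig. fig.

Hyperfocal distance H = f²/(N·c) + f = 150²/(13 × 0.011) + 150 = 22500/0.143 + 150 ≈ 157492.7 mm ≈ 157.5 m.
Near limit Dn = s·(H − f)/(H + s − 2f) = 18100 × (157492.7 − 150) / (157492.7 + 18100 − 2 × 150) = 18100 × 157342.7 / 175292.7 ≈ 16246.6 mm.
Far limit Df = s·(H − f)/(H − s) = 18100 × (157492.7 − 150) / (157492.7 − 18100) = 18100 × 157342.7 / 139392.7 ≈ 20430.8 mm.
Depth of field = Df − Dn = 20430.8 − 16246.6 ≈ 4184.2 mm ≈ 4.18 m.

4.18 m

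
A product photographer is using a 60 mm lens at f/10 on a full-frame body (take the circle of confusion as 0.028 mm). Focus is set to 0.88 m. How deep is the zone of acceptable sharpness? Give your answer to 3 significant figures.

Hyperfocal distance H = f²/(N·c) + f = 60²/(10 × 0.028) + 60 = 3600/0.28 + 60 ≈ 12917.1 mm ≈ 12.92 m.
Near limit Dn = s·(H − f)/(H + s − 2f) = 880 × (12917.1 − 60) / (12917.1 + 880 − 2 × 60) = 880 × 12857.1 / 13677.1 ≈ 827.24 mm.
Far limit Df = s·(H − f)/(H − s) = 880 × (12917.1 − 60) / (12917.1 − 880) = 880 × 12857.1 / 12037.1 ≈ 939.95 mm.
Depth of field = Df − Dn = 939.95 − 827.24 ≈ 112.71 mm.

113 mm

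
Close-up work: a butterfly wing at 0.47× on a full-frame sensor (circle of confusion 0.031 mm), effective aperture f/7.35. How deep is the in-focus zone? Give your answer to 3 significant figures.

At magnification m, DoF ≈ 2·N_eff·c/m² = 2 × 7.35 × 0.031 / 0.47² = 0.4557 / 0.2209 ≈ 2.06 mm.

2.06 mm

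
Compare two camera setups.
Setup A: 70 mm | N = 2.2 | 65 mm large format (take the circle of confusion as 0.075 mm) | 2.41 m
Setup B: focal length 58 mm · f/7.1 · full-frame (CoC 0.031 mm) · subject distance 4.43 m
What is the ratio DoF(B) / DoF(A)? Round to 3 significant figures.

Setup A: H = 70²/(2.2×0.075) + 70 ≈ 29767.0 mm; DoF = Df − Dn = 2616.14 − 2233.97 ≈ 382.17 mm.
Setup B: H = 58²/(7.1×0.031) + 58 ≈ 15342.0 mm; DoF = Df − Dn = 6204.9 − 3444.7 ≈ 2760.2 mm.
Ratio = 2760.2 / 382.17 ≈ 7.22.

7.22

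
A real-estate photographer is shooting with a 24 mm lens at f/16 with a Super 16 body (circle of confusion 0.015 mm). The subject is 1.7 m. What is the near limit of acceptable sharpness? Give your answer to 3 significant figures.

1.00 m

Hyperfocal distance H = f²/(N·c) + f = 24²/(16 × 0.015) + 24 = 576/0.24 + 24 ≈ 2424.0 mm ≈ 2.424 m.
Near limit Dn = s·(H − f)/(H + s − 2f) = 1700 × (2424.0 − 24) / (2424.0 + 1700 − 2 × 24) = 1700 × 2400.0 / 4076.0 ≈ 1001.0 mm ≈ 1.00 m.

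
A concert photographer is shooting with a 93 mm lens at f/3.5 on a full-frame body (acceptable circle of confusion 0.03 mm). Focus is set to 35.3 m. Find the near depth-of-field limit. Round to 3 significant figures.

Hyperfocal distance H = f²/(N·c) + f = 93²/(3.5 × 0.03) + 93 = 8649/0.105 + 93 ≈ 82464.4 mm ≈ 82.46 m.
Near limit Dn = s·(H − f)/(H + s − 2f) = 35300 × (82464.4 − 93) / (82464.4 + 35300 − 2 × 93) = 35300 × 82371.4 / 117578.4 ≈ 24730 mm ≈ 24.7 m.

24.7 m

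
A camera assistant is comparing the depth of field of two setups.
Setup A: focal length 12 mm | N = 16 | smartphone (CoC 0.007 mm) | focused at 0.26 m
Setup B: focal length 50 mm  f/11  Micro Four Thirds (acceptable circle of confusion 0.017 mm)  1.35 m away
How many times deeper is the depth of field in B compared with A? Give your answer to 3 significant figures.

2.54

Setup A: H = 12²/(16×0.007) + 12 ≈ 1297.7 mm; DoF = Df − Dn = 322.14 − 217.96 ≈ 104.18 mm.
Setup B: H = 50²/(11×0.017) + 50 ≈ 13419.0 mm; DoF = Df − Dn = 1495.41 − 1230.36 ≈ 265.05 mm.
Ratio = 265.05 / 104.18 ≈ 2.54.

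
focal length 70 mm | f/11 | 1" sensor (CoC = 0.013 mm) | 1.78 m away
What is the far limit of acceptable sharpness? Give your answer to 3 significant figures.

Hyperfocal distance H = f²/(N·c) + f = 70²/(11 × 0.013) + 70 = 4900/0.143 + 70 ≈ 34335.7 mm ≈ 34.34 m.
Far limit Df = s·(H − f)/(H − s) = 1780 × (34335.7 − 70) / (34335.7 − 1780) = 1780 × 34265.7 / 32555.7 ≈ 1873.5 mm ≈ 1.87 m.

1.87 m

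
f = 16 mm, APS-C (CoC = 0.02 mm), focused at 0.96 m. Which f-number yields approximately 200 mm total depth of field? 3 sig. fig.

f/1.40

Write h = H − f = f²/(N·c). The thin-lens limits are Dn = s·h/(h + (s−f)) and Df = s·h/(h − (s−f)), so DoF = Df − Dn = 2·s·(s−f)·h / (h² − (s−f)²).
That is a quadratic in h: DoF·h² − 2·s·(s−f)·h − DoF·(s−f)² = 0 ⇒ h = (s−f)·(s + √(s² + DoF²)) / DoF = 944 × (960 + √(960² + 200²)) / 200 = 944 × (960 + 980.612) / 200 ≈ 9159.7 mm.
Then N = f²/(c·h) = 16² / (0.02 × 9159.7) = 256 / 183.19 ≈ 1.40.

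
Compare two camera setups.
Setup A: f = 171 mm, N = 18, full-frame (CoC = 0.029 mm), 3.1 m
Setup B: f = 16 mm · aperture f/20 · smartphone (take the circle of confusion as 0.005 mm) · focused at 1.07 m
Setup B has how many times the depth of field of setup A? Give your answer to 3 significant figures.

3.26

Setup A: H = 171²/(18×0.029) + 171 ≈ 56188.2 mm; DoF = Df − Dn = 3271.03 − 2945.96 ≈ 325.07 mm.
Setup B: H = 16²/(20×0.005) + 16 ≈ 2576.0 mm; DoF = Df − Dn = 1818.9 − 757.9 ≈ 1061.0 mm.
Ratio = 1061.0 / 325.07 ≈ 3.26.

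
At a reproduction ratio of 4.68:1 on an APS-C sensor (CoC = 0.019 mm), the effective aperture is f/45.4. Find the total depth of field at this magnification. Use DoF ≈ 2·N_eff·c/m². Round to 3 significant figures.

0.0788 mm

At magnification m, DoF ≈ 2·N_eff·c/m² = 2 × 45.4 × 0.019 / 4.68² = 1.725 / 21.9 ≈ 0.0788 mm.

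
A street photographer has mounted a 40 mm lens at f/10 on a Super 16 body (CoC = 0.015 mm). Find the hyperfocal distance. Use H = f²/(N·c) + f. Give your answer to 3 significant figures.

10.7 m

Hyperfocal distance H = f²/(N·c) + f = 40²/(10 × 0.015) + 40 = 1600/0.15 + 40 ≈ 10706.7 mm ≈ 10.7 m.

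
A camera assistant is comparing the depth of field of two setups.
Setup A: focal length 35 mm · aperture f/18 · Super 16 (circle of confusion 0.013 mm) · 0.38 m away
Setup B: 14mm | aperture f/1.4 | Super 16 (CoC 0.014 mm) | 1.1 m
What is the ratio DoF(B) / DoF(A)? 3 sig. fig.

4.81

Setup A: H = 35²/(18×0.013) + 35 ≈ 5270.0 mm; DoF = Df − Dn = 406.810 − 356.506 ≈ 50.304 mm.
Setup B: H = 14²/(1.4×0.014) + 14 ≈ 10014.0 mm; DoF = Df − Dn = 1234.01 − 992.24 ≈ 241.77 mm.
Ratio = 241.77 / 50.304 ≈ 4.81.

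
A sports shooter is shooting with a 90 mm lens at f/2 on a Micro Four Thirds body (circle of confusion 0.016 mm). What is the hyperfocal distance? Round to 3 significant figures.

253 m

Hyperfocal distance H = f²/(N·c) + f = 90²/(2 × 0.016) + 90 = 8100/0.032 + 90 ≈ 253215.0 mm ≈ 253 m.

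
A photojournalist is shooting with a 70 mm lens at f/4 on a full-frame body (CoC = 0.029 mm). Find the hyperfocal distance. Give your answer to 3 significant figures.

42.3 m

Hyperfocal distance H = f²/(N·c) + f = 70²/(4 × 0.029) + 70 = 4900/0.116 + 70 ≈ 42311.4 mm ≈ 42.3 m.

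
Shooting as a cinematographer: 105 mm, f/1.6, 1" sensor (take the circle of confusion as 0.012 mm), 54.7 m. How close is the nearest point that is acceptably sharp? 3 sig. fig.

Hyperfocal distance H = f²/(N·c) + f = 105²/(1.6 × 0.012) + 105 = 11025/0.0192 + 105 ≈ 574323.8 mm ≈ 574.3 m.
Near limit Dn = s·(H − f)/(H + s − 2f) = 54700 × (574323.8 − 105) / (574323.8 + 54700 − 2 × 105) = 54700 × 574218.8 / 628813.8 ≈ 49951 mm ≈ 50.0 m.

50.0 m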